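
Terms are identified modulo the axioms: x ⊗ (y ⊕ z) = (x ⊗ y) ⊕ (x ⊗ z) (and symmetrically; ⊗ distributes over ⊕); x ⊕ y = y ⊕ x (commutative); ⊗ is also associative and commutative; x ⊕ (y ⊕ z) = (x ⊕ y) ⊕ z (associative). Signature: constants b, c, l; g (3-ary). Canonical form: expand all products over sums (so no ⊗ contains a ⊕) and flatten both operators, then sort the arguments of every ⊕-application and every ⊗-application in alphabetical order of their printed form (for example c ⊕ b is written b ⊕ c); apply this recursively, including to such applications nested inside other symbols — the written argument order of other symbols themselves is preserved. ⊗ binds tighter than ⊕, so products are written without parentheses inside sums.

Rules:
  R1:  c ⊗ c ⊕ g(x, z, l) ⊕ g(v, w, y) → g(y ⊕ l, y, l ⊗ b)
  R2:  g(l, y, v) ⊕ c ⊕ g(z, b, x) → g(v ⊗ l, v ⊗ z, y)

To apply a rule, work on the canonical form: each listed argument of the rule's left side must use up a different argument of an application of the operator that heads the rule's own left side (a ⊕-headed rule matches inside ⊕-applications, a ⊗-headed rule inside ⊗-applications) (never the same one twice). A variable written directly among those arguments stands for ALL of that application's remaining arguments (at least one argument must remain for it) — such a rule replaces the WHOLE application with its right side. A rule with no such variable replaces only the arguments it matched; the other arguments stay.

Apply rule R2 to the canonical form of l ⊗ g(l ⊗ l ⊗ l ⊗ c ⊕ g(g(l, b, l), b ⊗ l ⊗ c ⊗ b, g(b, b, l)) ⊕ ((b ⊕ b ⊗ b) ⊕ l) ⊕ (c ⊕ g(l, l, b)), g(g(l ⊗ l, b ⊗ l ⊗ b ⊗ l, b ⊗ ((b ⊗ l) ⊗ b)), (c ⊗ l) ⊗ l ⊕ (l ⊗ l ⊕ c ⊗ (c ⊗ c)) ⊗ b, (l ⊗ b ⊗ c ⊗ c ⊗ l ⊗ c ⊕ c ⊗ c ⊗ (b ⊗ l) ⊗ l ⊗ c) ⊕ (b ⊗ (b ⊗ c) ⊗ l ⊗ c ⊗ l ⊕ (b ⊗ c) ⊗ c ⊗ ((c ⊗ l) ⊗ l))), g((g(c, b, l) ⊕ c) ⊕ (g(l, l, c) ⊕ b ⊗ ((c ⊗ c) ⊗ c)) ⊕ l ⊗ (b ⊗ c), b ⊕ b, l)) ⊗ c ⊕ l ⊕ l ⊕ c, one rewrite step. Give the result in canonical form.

Answer: c ⊕ c ⊗ g(b ⊕ b ⊗ b ⊕ c ⊕ c ⊗ l ⊗ l ⊗ l ⊕ g(g(l, b, l), b ⊗ b ⊗ c ⊗ l, g(b, b, l)) ⊕ g(l, l, b) ⊕ l, g(g(l ⊗ l, b ⊗ b ⊗ l ⊗ l, b ⊗ b ⊗ b ⊗ l), b ⊗ c ⊗ c ⊗ c ⊕ b ⊗ l ⊗ l ⊕ c ⊗ l ⊗ l, b ⊗ b ⊗ c ⊗ c ⊗ l ⊗ l ⊕ b ⊗ c ⊗ c ⊗ c ⊗ l ⊗ l ⊕ b ⊗ c ⊗ c ⊗ c ⊗ l ⊗ l ⊕ b ⊗ c ⊗ c ⊗ c ⊗ l ⊗ l), g(b ⊗ c ⊗ c ⊗ c ⊕ b ⊗ c ⊗ l ⊕ g(c ⊗ l, c ⊗ c, l), b ⊕ b, l)) ⊗ l ⊕ l ⊕ l

Derivation:
Canonical form:  c ⊕ c ⊗ g(b ⊕ b ⊗ b ⊕ c ⊕ c ⊗ l ⊗ l ⊗ l ⊕ g(g(l, b, l), b ⊗ b ⊗ c ⊗ l, g(b, b, l)) ⊕ g(l, l, b) ⊕ l, g(g(l ⊗ l, b ⊗ b ⊗ l ⊗ l, b ⊗ b ⊗ b ⊗ l), b ⊗ c ⊗ c ⊗ c ⊕ b ⊗ l ⊗ l ⊕ c ⊗ l ⊗ l, b ⊗ b ⊗ c ⊗ c ⊗ l ⊗ l ⊕ b ⊗ c ⊗ c ⊗ c ⊗ l ⊗ l ⊕ b ⊗ c ⊗ c ⊗ c ⊗ l ⊗ l ⊕ b ⊗ c ⊗ c ⊗ c ⊗ l ⊗ l), g(b ⊗ c ⊗ c ⊗ c ⊕ b ⊗ c ⊗ l ⊕ c ⊕ g(c, b, l) ⊕ g(l, l, c), b ⊕ b, l)) ⊗ l ⊕ l ⊕ l
Apply R2:  consuming c, g(c, b, l), g(l, l, c);  v := c, x := l, y := l, z := c
Result:  c ⊕ c ⊗ g(b ⊕ b ⊗ b ⊕ c ⊕ c ⊗ l ⊗ l ⊗ l ⊕ g(g(l, b, l), b ⊗ b ⊗ c ⊗ l, g(b, b, l)) ⊕ g(l, l, b) ⊕ l, g(g(l ⊗ l, b ⊗ b ⊗ l ⊗ l, b ⊗ b ⊗ b ⊗ l), b ⊗ c ⊗ c ⊗ c ⊕ b ⊗ l ⊗ l ⊕ c ⊗ l ⊗ l, b ⊗ b ⊗ c ⊗ c ⊗ l ⊗ l ⊕ b ⊗ c ⊗ c ⊗ c ⊗ l ⊗ l ⊕ b ⊗ c ⊗ c ⊗ c ⊗ l ⊗ l ⊕ b ⊗ c ⊗ c ⊗ c ⊗ l ⊗ l), g(b ⊗ c ⊗ c ⊗ c ⊕ b ⊗ c ⊗ l ⊕ g(c ⊗ l, c ⊗ c, l), b ⊕ b, l)) ⊗ l ⊕ l ⊕ l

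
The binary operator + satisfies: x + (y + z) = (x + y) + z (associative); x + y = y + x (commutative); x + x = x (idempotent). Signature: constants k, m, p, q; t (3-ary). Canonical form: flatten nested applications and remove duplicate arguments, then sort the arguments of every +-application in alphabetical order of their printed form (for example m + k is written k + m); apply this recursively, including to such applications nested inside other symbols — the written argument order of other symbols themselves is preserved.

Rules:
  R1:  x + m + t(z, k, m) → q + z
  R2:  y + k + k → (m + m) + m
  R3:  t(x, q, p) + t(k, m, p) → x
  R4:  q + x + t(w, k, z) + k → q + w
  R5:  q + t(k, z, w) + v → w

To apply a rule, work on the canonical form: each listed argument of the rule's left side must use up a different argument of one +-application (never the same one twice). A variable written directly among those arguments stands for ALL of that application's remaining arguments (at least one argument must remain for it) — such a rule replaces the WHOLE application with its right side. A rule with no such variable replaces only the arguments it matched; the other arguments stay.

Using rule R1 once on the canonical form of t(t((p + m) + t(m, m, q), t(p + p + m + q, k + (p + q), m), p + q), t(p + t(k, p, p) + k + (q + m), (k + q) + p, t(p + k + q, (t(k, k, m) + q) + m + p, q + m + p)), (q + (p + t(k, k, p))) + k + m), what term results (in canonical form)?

Answer: t(t(m + p + t(m, m, q), t(m + p + q, k + p + q, m), p + q), t(k + m + p + q + t(k, p, p), k + p + q, t(k + p + q, k + q, m + p + q)), k + m + p + q + t(k, k, p))

Derivation:
Canonical form:  t(t(m + p + t(m, m, q), t(m + p + q, k + p + q, m), p + q), t(k + m + p + q + t(k, p, p), k + p + q, t(k + p + q, m + p + q + t(k, k, m), m + p + q)), k + m + p + q + t(k, k, p))
Apply R1:  consuming m, t(k, k, m);  x := p + q, z := k
The extension variable absorbs all remaining arguments, so the whole application is rewritten.
Giving:  t(t(m + p + t(m, m, q), t(m + p + q, k + p + q, m), p + q), t(k + m + p + q + t(k, p, p), k + p + q, t(k + p + q, k + q, m + p + q)), k + m + p + q + t(k, k, p))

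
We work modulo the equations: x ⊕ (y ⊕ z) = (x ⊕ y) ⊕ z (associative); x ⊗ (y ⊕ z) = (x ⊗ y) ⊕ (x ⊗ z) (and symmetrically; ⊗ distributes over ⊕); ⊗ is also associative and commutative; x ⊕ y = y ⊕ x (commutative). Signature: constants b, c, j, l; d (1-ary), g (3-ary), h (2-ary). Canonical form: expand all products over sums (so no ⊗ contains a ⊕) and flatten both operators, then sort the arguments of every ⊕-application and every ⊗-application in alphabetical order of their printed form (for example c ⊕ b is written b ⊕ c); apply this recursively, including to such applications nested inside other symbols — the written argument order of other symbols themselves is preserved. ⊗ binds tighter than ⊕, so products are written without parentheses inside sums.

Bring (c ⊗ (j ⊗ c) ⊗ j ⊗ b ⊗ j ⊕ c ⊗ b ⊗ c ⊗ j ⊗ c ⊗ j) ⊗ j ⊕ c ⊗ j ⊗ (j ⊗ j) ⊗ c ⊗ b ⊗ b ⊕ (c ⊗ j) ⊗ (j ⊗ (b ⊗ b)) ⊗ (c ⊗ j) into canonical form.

Expand products over sums:  b ⊗ c ⊗ c ⊗ j ⊗ j ⊗ j ⊗ j ⊕ b ⊗ c ⊗ c ⊗ c ⊗ j ⊗ j ⊗ j ⊕ b ⊗ b ⊗ c ⊗ c ⊗ j ⊗ j ⊗ j ⊕ b ⊗ b ⊗ c ⊗ c ⊗ j ⊗ j ⊗ j
Sort:  b ⊗ b ⊗ c ⊗ c ⊗ j ⊗ j ⊗ j ⊕ b ⊗ b ⊗ c ⊗ c ⊗ j ⊗ j ⊗ j ⊕ b ⊗ c ⊗ c ⊗ c ⊗ j ⊗ j ⊗ j ⊕ b ⊗ c ⊗ c ⊗ j ⊗ j ⊗ j ⊗ j

Answer: b ⊗ b ⊗ c ⊗ c ⊗ j ⊗ j ⊗ j ⊕ b ⊗ b ⊗ c ⊗ c ⊗ j ⊗ j ⊗ j ⊕ b ⊗ c ⊗ c ⊗ c ⊗ j ⊗ j ⊗ j ⊕ b ⊗ c ⊗ c ⊗ j ⊗ j ⊗ j ⊗ j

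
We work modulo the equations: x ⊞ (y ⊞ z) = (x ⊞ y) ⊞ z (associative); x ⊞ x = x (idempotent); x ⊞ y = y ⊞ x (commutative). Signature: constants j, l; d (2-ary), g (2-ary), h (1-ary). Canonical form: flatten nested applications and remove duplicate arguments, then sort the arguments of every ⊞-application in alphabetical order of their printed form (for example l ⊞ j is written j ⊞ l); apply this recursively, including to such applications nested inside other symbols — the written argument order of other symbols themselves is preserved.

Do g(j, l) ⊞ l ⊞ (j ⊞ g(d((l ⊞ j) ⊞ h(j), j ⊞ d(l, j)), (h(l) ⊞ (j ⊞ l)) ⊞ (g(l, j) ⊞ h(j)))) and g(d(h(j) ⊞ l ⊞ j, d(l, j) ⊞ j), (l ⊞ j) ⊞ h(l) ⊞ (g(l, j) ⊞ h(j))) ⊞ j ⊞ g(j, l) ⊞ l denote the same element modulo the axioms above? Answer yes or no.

Answer: yes — both canonical forms are g(d(h(j) ⊞ j ⊞ l, d(l, j) ⊞ j), g(l, j) ⊞ h(j) ⊞ h(l) ⊞ j ⊞ l) ⊞ g(j, l) ⊞ j ⊞ l

Derivation:
Left:  g(j, l) ⊞ l ⊞ (j ⊞ g(d((l ⊞ j) ⊞ h(j), j ⊞ d(l, j)), (h(l) ⊞ (j ⊞ l)) ⊞ (g(l, j) ⊞ h(j))))
  Merge nested applications:  g(j, l) ⊞ l ⊞ j ⊞ g(d((l ⊞ j) ⊞ h(j), j ⊞ d(l, j)), (h(l) ⊞ (j ⊞ l)) ⊞ (g(l, j) ⊞ h(j)))
  Inside:  g(d((l ⊞ j) ⊞ h(j), j ⊞ d(l, j)), (h(l) ⊞ (j ⊞ l)) ⊞ (g(l, j) ⊞ h(j)))  →  g(d(h(j) ⊞ j ⊞ l, d(l, j) ⊞ j), g(l, j) ⊞ h(j) ⊞ h(l) ⊞ j ⊞ l)
  Sort:  g(d(h(j) ⊞ j ⊞ l, d(l, j) ⊞ j), g(l, j) ⊞ h(j) ⊞ h(l) ⊞ j ⊞ l) ⊞ g(j, l) ⊞ j ⊞ l
Right:  g(d(h(j) ⊞ l ⊞ j, d(l, j) ⊞ j), (l ⊞ j) ⊞ h(l) ⊞ (g(l, j) ⊞ h(j))) ⊞ j ⊞ g(j, l) ⊞ l
  Simplify inside:  g(d(h(j) ⊞ l ⊞ j, d(l, j) ⊞ j), (l ⊞ j) ⊞ h(l) ⊞ (g(l, j) ⊞ h(j)))  →  g(d(h(j) ⊞ j ⊞ l, d(l, j) ⊞ j), g(l, j) ⊞ h(j) ⊞ h(l) ⊞ j ⊞ l)
  Order the arguments:  g(d(h(j) ⊞ j ⊞ l, d(l, j) ⊞ j), g(l, j) ⊞ h(j) ⊞ h(l) ⊞ j ⊞ l) ⊞ g(j, l) ⊞ j ⊞ l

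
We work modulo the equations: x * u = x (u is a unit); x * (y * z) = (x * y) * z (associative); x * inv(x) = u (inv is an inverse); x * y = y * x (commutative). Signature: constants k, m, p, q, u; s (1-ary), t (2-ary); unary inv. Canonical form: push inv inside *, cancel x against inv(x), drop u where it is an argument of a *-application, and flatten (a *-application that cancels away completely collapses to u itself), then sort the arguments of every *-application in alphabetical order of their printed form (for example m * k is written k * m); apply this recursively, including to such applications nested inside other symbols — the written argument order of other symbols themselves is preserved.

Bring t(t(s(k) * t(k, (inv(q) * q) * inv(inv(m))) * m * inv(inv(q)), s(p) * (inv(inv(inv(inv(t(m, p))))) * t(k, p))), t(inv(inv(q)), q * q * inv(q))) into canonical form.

Answer: t(t(m * q * s(k) * t(k, m), s(p) * t(k, p) * t(m, p)), t(q, q))

Derivation:
Work inside:  s(k) * t(k, (inv(q) * q) * inv(inv(m))) * m * inv(inv(q))
Push inv inside:  distribute inv over * and collapse double inv
Collect terms:  s(k) * t(k, m) * m * q
Sort arguments:  m * q * s(k) * t(k, m)
Rebuild:  t(t(m * q * s(k) * t(k, m), s(p) * t(k, p) * t(m, p)), t(q, q))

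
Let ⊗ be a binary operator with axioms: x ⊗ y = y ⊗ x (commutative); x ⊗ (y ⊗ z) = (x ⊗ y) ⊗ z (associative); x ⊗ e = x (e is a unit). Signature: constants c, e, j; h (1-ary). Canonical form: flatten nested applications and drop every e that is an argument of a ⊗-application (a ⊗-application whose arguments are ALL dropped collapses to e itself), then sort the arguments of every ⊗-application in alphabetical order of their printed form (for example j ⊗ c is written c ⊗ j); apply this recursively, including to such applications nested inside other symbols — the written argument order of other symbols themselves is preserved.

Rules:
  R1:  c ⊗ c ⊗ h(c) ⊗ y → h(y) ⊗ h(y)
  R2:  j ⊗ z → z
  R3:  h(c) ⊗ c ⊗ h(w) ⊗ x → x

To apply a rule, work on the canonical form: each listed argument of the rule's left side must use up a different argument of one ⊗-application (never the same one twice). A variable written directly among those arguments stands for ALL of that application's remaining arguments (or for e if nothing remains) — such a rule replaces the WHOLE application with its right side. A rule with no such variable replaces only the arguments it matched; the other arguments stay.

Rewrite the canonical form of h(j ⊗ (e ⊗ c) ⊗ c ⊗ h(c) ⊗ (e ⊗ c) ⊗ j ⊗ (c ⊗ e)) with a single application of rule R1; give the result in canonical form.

Canonical form:  h(c ⊗ c ⊗ c ⊗ c ⊗ h(c) ⊗ j ⊗ j)
Apply R1:  consuming c, c, h(c);  y := c ⊗ c ⊗ j ⊗ j
Every leftover argument binds to the variable; the entire application is replaced.
New term:  h(h(c ⊗ c ⊗ j ⊗ j) ⊗ h(c ⊗ c ⊗ j ⊗ j))

Answer: h(h(c ⊗ c ⊗ j ⊗ j) ⊗ h(c ⊗ c ⊗ j ⊗ j))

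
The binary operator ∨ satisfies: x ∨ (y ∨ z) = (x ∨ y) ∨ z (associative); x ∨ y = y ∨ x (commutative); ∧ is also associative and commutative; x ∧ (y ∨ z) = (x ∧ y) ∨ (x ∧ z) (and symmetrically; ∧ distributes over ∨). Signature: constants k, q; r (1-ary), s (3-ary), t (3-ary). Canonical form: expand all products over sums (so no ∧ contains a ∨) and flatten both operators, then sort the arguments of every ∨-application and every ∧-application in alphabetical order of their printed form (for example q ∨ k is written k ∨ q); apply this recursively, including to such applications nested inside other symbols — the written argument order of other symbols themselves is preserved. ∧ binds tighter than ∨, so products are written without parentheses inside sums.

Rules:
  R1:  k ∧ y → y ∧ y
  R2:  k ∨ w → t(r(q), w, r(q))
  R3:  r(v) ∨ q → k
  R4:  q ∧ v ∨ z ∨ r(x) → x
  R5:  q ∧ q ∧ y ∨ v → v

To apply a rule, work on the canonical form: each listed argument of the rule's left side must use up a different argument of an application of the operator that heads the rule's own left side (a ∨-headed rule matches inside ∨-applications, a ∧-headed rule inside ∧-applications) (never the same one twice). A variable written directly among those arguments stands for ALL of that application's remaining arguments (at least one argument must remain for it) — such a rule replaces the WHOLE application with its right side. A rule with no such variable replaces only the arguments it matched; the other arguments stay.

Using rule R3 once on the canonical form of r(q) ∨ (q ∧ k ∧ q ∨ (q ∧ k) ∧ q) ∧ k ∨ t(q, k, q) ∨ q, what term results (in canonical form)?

Answer: k ∨ k ∧ k ∧ q ∧ q ∨ k ∧ k ∧ q ∧ q ∨ t(q, k, q)

Derivation:
Canonical form:  k ∧ k ∧ q ∧ q ∨ k ∧ k ∧ q ∧ q ∨ q ∨ r(q) ∨ t(q, k, q)
Apply R3:  consuming q, r(q);  v := q
New term:  k ∨ k ∧ k ∧ q ∧ q ∨ k ∧ k ∧ q ∧ q ∨ t(q, k, q)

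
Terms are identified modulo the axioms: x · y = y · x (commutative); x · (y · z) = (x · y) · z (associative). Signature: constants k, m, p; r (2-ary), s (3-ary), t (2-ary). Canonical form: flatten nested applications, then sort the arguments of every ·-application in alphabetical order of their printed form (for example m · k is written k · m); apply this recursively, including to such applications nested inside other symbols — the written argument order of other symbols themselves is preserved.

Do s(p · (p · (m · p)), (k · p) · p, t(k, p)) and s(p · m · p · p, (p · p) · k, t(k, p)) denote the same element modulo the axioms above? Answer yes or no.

Left:  s(p · (p · (m · p)), (k · p) · p, t(k, p))
  Focus inside:  p · (p · (m · p))
  Flatten:  p · p · m · p
  Sort arguments:  m · p · p · p
  Put back:  s(m · p · p · p, k · p · p, t(k, p))
Right:  s(p · m · p · p, (p · p) · k, t(k, p))
  Work inside:  (p · p) · k
  Un-nest:  p · p · k
  Sort arguments:  k · p · p
  Put back:  s(m · p · p · p, k · p · p, t(k, p))

Answer: yes — both canonical forms are s(m · p · p · p, k · p · p, t(k, p))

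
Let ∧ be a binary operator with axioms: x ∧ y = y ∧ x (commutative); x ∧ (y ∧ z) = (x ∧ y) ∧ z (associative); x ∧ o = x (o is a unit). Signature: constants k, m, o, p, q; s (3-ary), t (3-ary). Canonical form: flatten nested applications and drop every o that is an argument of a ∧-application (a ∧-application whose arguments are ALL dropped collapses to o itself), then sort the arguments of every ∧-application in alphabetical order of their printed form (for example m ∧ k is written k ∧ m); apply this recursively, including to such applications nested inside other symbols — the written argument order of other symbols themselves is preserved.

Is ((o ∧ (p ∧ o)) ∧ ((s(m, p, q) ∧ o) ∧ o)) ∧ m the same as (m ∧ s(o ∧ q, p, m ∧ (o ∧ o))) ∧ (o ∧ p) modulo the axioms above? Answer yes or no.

Left:  ((o ∧ (p ∧ o)) ∧ ((s(m, p, q) ∧ o) ∧ o)) ∧ m
  Merge nested applications:  o ∧ p ∧ o ∧ s(m, p, q) ∧ o ∧ o ∧ m
  Unit:  drop o (×4)
  Order the arguments:  m ∧ p ∧ s(m, p, q)
Right:  (m ∧ s(o ∧ q, p, m ∧ (o ∧ o))) ∧ (o ∧ p)
  Un-nest:  m ∧ s(o ∧ q, p, m ∧ (o ∧ o)) ∧ o ∧ p
  Simplify inside:  s(o ∧ q, p, m ∧ (o ∧ o))  →  s(q, p, m)
  Units out:  drop o
  Sort arguments:  m ∧ p ∧ s(q, p, m)

Answer: no — m ∧ p ∧ s(m, p, q) vs m ∧ p ∧ s(q, p, m)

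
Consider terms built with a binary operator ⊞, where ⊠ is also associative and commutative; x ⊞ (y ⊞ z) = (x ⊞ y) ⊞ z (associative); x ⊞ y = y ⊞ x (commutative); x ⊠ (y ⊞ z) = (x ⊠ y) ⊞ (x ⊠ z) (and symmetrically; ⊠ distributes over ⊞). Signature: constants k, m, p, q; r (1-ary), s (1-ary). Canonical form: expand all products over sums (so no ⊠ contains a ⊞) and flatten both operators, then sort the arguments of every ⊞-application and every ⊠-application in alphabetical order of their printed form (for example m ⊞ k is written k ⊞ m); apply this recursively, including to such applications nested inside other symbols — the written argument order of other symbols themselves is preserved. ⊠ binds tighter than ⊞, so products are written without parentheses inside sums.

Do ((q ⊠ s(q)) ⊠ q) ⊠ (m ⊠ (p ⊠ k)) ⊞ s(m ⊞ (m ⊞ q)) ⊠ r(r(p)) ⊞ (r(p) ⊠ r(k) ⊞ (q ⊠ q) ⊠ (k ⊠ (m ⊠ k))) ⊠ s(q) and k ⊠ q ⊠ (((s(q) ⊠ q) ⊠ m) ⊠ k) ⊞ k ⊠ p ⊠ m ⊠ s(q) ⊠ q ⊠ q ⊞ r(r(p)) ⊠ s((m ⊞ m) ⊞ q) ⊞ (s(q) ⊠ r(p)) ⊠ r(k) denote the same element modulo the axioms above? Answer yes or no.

Answer: yes — both canonical forms are k ⊠ k ⊠ m ⊠ q ⊠ q ⊠ s(q) ⊞ k ⊠ m ⊠ p ⊠ q ⊠ q ⊠ s(q) ⊞ r(k) ⊠ r(p) ⊠ s(q) ⊞ r(r(p)) ⊠ s(m ⊞ m ⊞ q)

Derivation:
Left:  ((q ⊠ s(q)) ⊠ q) ⊠ (m ⊠ (p ⊠ k)) ⊞ s(m ⊞ (m ⊞ q)) ⊠ r(r(p)) ⊞ (r(p) ⊠ r(k) ⊞ (q ⊠ q) ⊠ (k ⊠ (m ⊠ k))) ⊠ s(q)
  Expand products over sums:  k ⊠ m ⊠ p ⊠ q ⊠ q ⊠ s(q) ⊞ r(r(p)) ⊠ s(m ⊞ m ⊞ q) ⊞ r(k) ⊠ r(p) ⊠ s(q) ⊞ k ⊠ k ⊠ m ⊠ q ⊠ q ⊠ s(q)
  Sort:  k ⊠ k ⊠ m ⊠ q ⊠ q ⊠ s(q) ⊞ k ⊠ m ⊠ p ⊠ q ⊠ q ⊠ s(q) ⊞ r(k) ⊠ r(p) ⊠ s(q) ⊞ r(r(p)) ⊠ s(m ⊞ m ⊞ q)
Right:  k ⊠ q ⊠ (((s(q) ⊠ q) ⊠ m) ⊠ k) ⊞ k ⊠ p ⊠ m ⊠ s(q) ⊠ q ⊠ q ⊞ r(r(p)) ⊠ s((m ⊞ m) ⊞ q) ⊞ (s(q) ⊠ r(p)) ⊠ r(k)
  Un-nest:  k ⊠ k ⊠ m ⊠ q ⊠ q ⊠ s(q) ⊞ k ⊠ m ⊠ p ⊠ q ⊠ q ⊠ s(q) ⊞ r(r(p)) ⊠ s(m ⊞ m ⊞ q) ⊞ r(k) ⊠ r(p) ⊠ s(q)
  Sort:  k ⊠ k ⊠ m ⊠ q ⊠ q ⊠ s(q) ⊞ k ⊠ m ⊠ p ⊠ q ⊠ q ⊠ s(q) ⊞ r(k) ⊠ r(p) ⊠ s(q) ⊞ r(r(p)) ⊠ s(m ⊞ m ⊞ q)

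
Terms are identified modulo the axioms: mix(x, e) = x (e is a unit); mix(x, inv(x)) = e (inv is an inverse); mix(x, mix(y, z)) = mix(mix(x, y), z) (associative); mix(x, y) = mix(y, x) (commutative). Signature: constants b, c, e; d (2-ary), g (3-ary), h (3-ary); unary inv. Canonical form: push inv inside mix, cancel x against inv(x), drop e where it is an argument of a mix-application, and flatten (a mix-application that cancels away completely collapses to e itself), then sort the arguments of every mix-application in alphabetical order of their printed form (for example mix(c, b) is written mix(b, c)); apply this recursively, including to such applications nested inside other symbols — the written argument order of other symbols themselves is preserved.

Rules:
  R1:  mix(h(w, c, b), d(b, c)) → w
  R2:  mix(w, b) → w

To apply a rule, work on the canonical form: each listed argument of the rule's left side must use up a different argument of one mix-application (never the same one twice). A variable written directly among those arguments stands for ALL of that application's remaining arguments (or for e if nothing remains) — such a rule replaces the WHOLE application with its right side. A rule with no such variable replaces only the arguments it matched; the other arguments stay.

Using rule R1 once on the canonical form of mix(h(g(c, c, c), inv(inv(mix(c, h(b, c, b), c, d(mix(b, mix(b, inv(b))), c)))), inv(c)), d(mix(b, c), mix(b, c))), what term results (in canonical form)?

Canonical form:  mix(d(mix(b, c), mix(b, c)), h(g(c, c, c), mix(c, c, d(b, c), h(b, c, b)), inv(c)))
R1 matches:  uses d(b, c), h(b, c, b);  w := b
New term:  mix(d(mix(b, c), mix(b, c)), h(g(c, c, c), mix(b, c, c), inv(c)))

Answer: mix(d(mix(b, c), mix(b, c)), h(g(c, c, c), mix(b, c, c), inv(c)))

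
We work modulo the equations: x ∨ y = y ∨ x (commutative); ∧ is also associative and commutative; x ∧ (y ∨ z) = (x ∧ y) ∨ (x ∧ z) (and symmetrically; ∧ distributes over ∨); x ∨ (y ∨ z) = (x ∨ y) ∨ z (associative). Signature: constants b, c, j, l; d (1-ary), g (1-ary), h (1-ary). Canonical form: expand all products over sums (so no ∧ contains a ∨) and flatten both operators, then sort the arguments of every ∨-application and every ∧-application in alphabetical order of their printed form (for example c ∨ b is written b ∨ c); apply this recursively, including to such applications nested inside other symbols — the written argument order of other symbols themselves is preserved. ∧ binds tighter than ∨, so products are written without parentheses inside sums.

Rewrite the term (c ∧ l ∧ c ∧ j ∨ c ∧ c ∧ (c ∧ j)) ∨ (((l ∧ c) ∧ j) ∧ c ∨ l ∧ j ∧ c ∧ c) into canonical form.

Merge nested applications:  c ∧ c ∧ j ∧ l ∨ c ∧ c ∧ c ∧ j ∨ c ∧ c ∧ j ∧ l ∨ c ∧ c ∧ j ∧ l
Order the arguments:  c ∧ c ∧ c ∧ j ∨ c ∧ c ∧ j ∧ l ∨ c ∧ c ∧ j ∧ l ∨ c ∧ c ∧ j ∧ l

Answer: c ∧ c ∧ c ∧ j ∨ c ∧ c ∧ j ∧ l ∨ c ∧ c ∧ j ∧ l ∨ c ∧ c ∧ j ∧ l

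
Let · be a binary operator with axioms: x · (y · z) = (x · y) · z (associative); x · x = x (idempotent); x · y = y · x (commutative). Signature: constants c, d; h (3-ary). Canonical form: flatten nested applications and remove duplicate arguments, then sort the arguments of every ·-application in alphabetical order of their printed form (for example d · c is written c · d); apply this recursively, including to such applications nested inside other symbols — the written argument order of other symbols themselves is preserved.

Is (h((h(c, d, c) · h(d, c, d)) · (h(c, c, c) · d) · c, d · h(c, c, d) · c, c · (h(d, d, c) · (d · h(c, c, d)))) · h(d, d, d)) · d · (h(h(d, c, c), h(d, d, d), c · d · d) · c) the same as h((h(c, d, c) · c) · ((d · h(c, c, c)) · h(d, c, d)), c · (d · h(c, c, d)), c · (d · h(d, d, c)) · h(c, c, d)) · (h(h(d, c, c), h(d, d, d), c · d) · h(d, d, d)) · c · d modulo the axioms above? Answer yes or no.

Answer: yes — both canonical forms are c · d · h(c · d · h(c, c, c) · h(c, d, c) · h(d, c, d), c · d · h(c, c, d), c · d · h(c, c, d) · h(d, d, c)) · h(d, d, d) · h(h(d, c, c), h(d, d, d), c · d)

Derivation:
Left:  (h((h(c, d, c) · h(d, c, d)) · (h(c, c, c) · d) · c, d · h(c, c, d) · c, c · (h(d, d, c) · (d · h(c, c, d)))) · h(d, d, d)) · d · (h(h(d, c, c), h(d, d, d), c · d · d) · c)
  Merge nested applications:  h((h(c, d, c) · h(d, c, d)) · (h(c, c, c) · d) · c, d · h(c, c, d) · c, c · (h(d, d, c) · (d · h(c, c, d)))) · h(d, d, d) · d · h(h(d, c, c), h(d, d, d), c · d · d) · c
  Simplify inside:  h((h(c, d, c) · h(d, c, d)) · (h(c, c, c) · d) · c, d · h(c, c, d) · c, c · (h(d, d, c) · (d · h(c, c, d))))  →  h(c · d · h(c, c, c) · h(c, d, c) · h(d, c, d), c · d · h(c, c, d), c · d · h(c, c, d) · h(d, d, c))
  Canonicalize subterm:  h(h(d, c, c), h(d, d, d), c · d · d)  →  h(h(d, c, c), h(d, d, d), c · d)
  Sort arguments:  c · d · h(c · d · h(c, c, c) · h(c, d, c) · h(d, c, d), c · d · h(c, c, d), c · d · h(c, c, d) · h(d, d, c)) · h(d, d, d) · h(h(d, c, c), h(d, d, d), c · d)
Right:  h((h(c, d, c) · c) · ((d · h(c, c, c)) · h(d, c, d)), c · (d · h(c, c, d)), c · (d · h(d, d, c)) · h(c, c, d)) · (h(h(d, c, c), h(d, d, d), c · d) · h(d, d, d)) · c · d
  Un-nest:  h((h(c, d, c) · c) · ((d · h(c, c, c)) · h(d, c, d)), c · (d · h(c, c, d)), c · (d · h(d, d, c)) · h(c, c, d)) · h(h(d, c, c), h(d, d, d), c · d) · h(d, d, d) · c · d
  Inside:  h((h(c, d, c) · c) · ((d · h(c, c, c)) · h(d, c, d)), c · (d · h(c, c, d)), c · (d · h(d, d, c)) · h(c, c, d))  →  h(c · d · h(c, c, c) · h(c, d, c) · h(d, c, d), c · d · h(c, c, d), c · d · h(c, c, d) · h(d, d, c))
  Order the arguments:  c · d · h(c · d · h(c, c, c) · h(c, d, c) · h(d, c, d), c · d · h(c, c, d), c · d · h(c, c, d) · h(d, d, c)) · h(d, d, d) · h(h(d, c, c), h(d, d, d), c · d)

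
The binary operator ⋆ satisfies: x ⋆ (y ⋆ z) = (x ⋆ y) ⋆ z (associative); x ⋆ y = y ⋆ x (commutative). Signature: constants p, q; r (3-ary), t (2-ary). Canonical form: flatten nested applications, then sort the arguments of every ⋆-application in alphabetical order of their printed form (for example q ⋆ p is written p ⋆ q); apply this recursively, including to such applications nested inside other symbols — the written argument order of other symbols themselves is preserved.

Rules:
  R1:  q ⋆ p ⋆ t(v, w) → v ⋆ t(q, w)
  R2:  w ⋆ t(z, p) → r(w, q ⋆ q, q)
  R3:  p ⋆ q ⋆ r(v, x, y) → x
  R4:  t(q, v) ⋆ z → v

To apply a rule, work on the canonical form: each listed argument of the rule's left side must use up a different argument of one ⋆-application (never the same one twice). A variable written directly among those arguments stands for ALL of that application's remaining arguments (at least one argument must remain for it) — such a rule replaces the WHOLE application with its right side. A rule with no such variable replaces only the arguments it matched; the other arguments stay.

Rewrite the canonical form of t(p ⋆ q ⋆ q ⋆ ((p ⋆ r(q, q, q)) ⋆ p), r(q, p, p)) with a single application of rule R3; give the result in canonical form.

Canonical form:  t(p ⋆ p ⋆ p ⋆ q ⋆ q ⋆ r(q, q, q), r(q, p, p))
R3 matches:  uses p, q, r(q, q, q);  v := q, x := q, y := q
Giving:  t(p ⋆ p ⋆ q ⋆ q, r(q, p, p))

Answer: t(p ⋆ p ⋆ q ⋆ q, r(q, p, p))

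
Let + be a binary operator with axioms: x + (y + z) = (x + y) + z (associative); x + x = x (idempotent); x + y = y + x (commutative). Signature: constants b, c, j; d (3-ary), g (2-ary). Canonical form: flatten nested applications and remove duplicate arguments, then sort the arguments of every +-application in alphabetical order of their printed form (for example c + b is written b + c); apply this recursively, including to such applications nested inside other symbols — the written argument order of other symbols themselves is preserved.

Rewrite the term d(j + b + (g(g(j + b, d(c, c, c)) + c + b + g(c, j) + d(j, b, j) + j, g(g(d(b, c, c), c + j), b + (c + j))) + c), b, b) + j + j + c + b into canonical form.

Answer: b + c + d(b + c + g(b + c + d(j, b, j) + g(b + j, d(c, c, c)) + g(c, j) + j, g(g(d(b, c, c), c + j), b + c + j)) + j, b, b) + j

Derivation:
Simplify inside:  d(j + b + (g(g(j + b, d(c, c, c)) + c + b + g(c, j) + d(j, b, j) + j, g(g(d(b, c, c), c + j), b + (c + j))) + c), b, b)  →  d(b + c + g(b + c + d(j, b, j) + g(b + j, d(c, c, c)) + g(c, j) + j, g(g(d(b, c, c), c + j), b + c + j)) + j, b, b)
Deduplicate:  drop duplicate j
Order the arguments:  b + c + d(b + c + g(b + c + d(j, b, j) + g(b + j, d(c, c, c)) + g(c, j) + j, g(g(d(b, c, c), c + j), b + c + j)) + j, b, b) + j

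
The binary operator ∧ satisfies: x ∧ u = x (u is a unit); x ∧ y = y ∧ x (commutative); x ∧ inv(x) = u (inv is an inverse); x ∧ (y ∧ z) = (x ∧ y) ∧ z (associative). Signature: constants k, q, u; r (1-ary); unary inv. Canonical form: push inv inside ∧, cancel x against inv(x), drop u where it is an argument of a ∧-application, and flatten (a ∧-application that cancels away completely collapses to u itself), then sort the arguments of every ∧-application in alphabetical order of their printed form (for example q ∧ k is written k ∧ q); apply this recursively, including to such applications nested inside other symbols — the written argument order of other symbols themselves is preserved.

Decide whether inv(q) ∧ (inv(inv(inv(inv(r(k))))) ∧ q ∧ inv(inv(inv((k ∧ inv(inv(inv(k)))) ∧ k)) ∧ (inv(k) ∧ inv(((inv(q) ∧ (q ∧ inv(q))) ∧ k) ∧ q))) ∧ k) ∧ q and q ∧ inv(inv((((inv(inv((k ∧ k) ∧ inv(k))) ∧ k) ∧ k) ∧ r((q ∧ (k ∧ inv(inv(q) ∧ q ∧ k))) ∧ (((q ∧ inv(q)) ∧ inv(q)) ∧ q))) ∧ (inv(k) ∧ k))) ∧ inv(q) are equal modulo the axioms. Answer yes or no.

Answer: no — k ∧ k ∧ q ∧ r(k) vs k ∧ k ∧ k ∧ r(q)

Derivation:
Left:  inv(q) ∧ (inv(inv(inv(inv(r(k))))) ∧ q ∧ inv(inv(inv((k ∧ inv(inv(inv(k)))) ∧ k)) ∧ (inv(k) ∧ inv(((inv(q) ∧ (q ∧ inv(q))) ∧ k) ∧ q))) ∧ k) ∧ q
  Push inv inside:  distribute inv over ∧ and collapse double inv
  Combine occurrences:  q ∧ r(k) ∧ k ∧ k
  Sort arguments:  k ∧ k ∧ q ∧ r(k)
Right:  q ∧ inv(inv((((inv(inv((k ∧ k) ∧ inv(k))) ∧ k) ∧ k) ∧ r((q ∧ (k ∧ inv(inv(q) ∧ q ∧ k))) ∧ (((q ∧ inv(q)) ∧ inv(q)) ∧ q))) ∧ (inv(k) ∧ k))) ∧ inv(q)
  Push inv inside:  distribute inv over ∧ and collapse double inv
  Cancel inverse pairs:  q cancels
  Collect:  k ∧ k ∧ k ∧ r(q)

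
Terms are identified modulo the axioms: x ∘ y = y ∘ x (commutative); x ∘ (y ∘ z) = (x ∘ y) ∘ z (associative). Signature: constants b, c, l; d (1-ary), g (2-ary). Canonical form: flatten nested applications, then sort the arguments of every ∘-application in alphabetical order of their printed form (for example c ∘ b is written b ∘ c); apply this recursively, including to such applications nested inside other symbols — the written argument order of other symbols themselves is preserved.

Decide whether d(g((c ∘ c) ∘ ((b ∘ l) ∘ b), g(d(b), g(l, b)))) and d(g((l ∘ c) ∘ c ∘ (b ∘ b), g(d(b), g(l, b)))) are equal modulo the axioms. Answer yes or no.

Answer: yes — both canonical forms are d(g(b ∘ b ∘ c ∘ c ∘ l, g(d(b), g(l, b))))

Derivation:
Left:  d(g((c ∘ c) ∘ ((b ∘ l) ∘ b), g(d(b), g(l, b))))
  Focus inside:  (c ∘ c) ∘ ((b ∘ l) ∘ b)
  Flatten:  c ∘ c ∘ b ∘ l ∘ b
  Sort:  b ∘ b ∘ c ∘ c ∘ l
  Reassemble:  d(g(b ∘ b ∘ c ∘ c ∘ l, g(d(b), g(l, b))))
Right:  d(g((l ∘ c) ∘ c ∘ (b ∘ b), g(d(b), g(l, b))))
  Descend into:  (l ∘ c) ∘ c ∘ (b ∘ b)
  Flatten:  l ∘ c ∘ c ∘ b ∘ b
  Sort arguments:  b ∘ b ∘ c ∘ c ∘ l
  Rebuild:  d(g(b ∘ b ∘ c ∘ c ∘ l, g(d(b), g(l, b))))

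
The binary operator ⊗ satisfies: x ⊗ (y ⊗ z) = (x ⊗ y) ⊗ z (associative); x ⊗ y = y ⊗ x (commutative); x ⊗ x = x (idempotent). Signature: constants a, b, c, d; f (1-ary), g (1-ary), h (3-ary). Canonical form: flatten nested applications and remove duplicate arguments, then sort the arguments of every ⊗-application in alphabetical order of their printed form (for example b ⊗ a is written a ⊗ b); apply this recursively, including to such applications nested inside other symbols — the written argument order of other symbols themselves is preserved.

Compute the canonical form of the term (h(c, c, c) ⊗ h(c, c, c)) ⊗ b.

Un-nest:  h(c, c, c) ⊗ h(c, c, c) ⊗ b
Deduplicate:  drop duplicate h(c, c, c)
Sort arguments:  b ⊗ h(c, c, c)

Answer: b ⊗ h(c, c, c)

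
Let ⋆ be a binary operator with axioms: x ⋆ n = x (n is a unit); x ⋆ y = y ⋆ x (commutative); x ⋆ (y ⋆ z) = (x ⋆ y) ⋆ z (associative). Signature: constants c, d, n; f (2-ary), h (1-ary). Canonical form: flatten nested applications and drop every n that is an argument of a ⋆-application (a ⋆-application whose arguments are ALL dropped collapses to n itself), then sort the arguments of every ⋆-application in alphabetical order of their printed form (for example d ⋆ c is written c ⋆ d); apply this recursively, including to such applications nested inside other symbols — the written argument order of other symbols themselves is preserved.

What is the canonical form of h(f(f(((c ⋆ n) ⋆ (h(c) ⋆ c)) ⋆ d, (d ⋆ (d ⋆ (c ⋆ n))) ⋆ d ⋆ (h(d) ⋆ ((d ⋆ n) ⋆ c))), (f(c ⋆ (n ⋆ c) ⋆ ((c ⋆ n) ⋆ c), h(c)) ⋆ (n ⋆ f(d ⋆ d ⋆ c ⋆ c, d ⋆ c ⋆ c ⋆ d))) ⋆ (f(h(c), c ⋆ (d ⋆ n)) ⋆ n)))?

Work inside:  (f(c ⋆ (n ⋆ c) ⋆ ((c ⋆ n) ⋆ c), h(c)) ⋆ (n ⋆ f(d ⋆ d ⋆ c ⋆ c, d ⋆ c ⋆ c ⋆ d))) ⋆ (f(h(c), c ⋆ (d ⋆ n)) ⋆ n)
Flatten:  f(c ⋆ (n ⋆ c) ⋆ ((c ⋆ n) ⋆ c), h(c)) ⋆ n ⋆ f(d ⋆ d ⋆ c ⋆ c, d ⋆ c ⋆ c ⋆ d) ⋆ f(h(c), c ⋆ (d ⋆ n)) ⋆ n
Simplify inside:  f(c ⋆ (n ⋆ c) ⋆ ((c ⋆ n) ⋆ c), h(c))  →  f(c ⋆ c ⋆ c ⋆ c, h(c))
Canonicalize subterm:  f(d ⋆ d ⋆ c ⋆ c, d ⋆ c ⋆ c ⋆ d)  →  f(c ⋆ c ⋆ d ⋆ d, c ⋆ c ⋆ d ⋆ d)
Canonicalize subterm:  f(h(c), c ⋆ (d ⋆ n))  →  f(h(c), c ⋆ d)
Units out:  drop n (×2)
Order the arguments:  f(c ⋆ c ⋆ c ⋆ c, h(c)) ⋆ f(c ⋆ c ⋆ d ⋆ d, c ⋆ c ⋆ d ⋆ d) ⋆ f(h(c), c ⋆ d)
Rebuild:  h(f(f(c ⋆ c ⋆ d ⋆ h(c), c ⋆ c ⋆ d ⋆ d ⋆ d ⋆ d ⋆ h(d)), f(c ⋆ c ⋆ c ⋆ c, h(c)) ⋆ f(c ⋆ c ⋆ d ⋆ d, c ⋆ c ⋆ d ⋆ d) ⋆ f(h(c), c ⋆ d)))

Answer: h(f(f(c ⋆ c ⋆ d ⋆ h(c), c ⋆ c ⋆ d ⋆ d ⋆ d ⋆ d ⋆ h(d)), f(c ⋆ c ⋆ c ⋆ c, h(c)) ⋆ f(c ⋆ c ⋆ d ⋆ d, c ⋆ c ⋆ d ⋆ d) ⋆ f(h(c), c ⋆ d)))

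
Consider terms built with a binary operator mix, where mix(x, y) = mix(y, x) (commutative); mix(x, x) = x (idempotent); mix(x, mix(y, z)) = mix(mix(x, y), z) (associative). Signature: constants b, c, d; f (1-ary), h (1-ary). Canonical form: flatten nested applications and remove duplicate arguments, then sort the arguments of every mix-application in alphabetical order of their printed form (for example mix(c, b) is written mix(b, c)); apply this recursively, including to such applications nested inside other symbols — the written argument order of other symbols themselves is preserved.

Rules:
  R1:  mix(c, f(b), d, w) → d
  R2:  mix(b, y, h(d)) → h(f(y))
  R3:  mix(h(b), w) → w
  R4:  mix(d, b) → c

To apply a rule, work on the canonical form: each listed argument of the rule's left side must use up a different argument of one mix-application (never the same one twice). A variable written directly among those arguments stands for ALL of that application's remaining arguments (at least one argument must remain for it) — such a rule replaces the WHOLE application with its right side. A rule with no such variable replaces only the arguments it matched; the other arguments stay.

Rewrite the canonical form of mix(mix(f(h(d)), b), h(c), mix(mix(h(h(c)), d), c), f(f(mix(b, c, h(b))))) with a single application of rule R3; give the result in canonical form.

Answer: mix(b, c, d, f(f(mix(b, c))), f(h(d)), h(c), h(h(c)))

Derivation:
Canonical form:  mix(b, c, d, f(f(mix(b, c, h(b)))), f(h(d)), h(c), h(h(c)))
R3 matches:  uses h(b);  w := mix(b, c)
Every leftover argument binds to the variable; the entire application is replaced.
Giving:  mix(b, c, d, f(f(mix(b, c))), f(h(d)), h(c), h(h(c)))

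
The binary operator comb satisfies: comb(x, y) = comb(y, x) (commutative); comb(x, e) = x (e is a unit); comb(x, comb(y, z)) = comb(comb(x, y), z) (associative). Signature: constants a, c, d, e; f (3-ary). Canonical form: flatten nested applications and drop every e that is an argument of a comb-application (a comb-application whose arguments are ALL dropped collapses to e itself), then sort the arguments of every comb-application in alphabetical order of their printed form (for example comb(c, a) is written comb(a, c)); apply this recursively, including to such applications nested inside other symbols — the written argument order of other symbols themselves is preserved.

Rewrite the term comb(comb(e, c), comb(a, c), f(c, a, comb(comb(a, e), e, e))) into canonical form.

Answer: comb(a, c, c, f(c, a, a))

Derivation:
Flatten:  comb(e, c, a, c, f(c, a, comb(comb(a, e), e, e)))
Canonicalize subterm:  f(c, a, comb(comb(a, e), e, e))  →  f(c, a, a)
Unit:  drop e
Sort arguments:  comb(a, c, c, f(c, a, a))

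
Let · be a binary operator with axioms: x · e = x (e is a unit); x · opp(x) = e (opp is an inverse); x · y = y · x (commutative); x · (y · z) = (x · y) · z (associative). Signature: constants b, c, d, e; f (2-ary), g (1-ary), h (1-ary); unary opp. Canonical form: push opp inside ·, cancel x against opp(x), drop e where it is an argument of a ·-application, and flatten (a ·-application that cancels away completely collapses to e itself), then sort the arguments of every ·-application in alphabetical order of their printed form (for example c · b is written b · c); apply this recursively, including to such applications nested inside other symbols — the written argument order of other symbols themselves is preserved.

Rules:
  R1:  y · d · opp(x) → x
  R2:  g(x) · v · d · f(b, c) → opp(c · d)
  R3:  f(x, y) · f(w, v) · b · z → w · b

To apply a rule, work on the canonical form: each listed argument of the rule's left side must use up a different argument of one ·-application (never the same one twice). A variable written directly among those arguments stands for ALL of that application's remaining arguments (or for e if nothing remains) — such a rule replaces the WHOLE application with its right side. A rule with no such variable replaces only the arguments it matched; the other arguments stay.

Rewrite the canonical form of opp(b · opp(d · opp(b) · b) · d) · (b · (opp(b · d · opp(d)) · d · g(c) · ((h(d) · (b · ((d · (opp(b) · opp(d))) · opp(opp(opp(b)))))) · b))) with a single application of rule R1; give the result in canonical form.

Canonical form:  d · g(c) · h(d) · opp(b)
Match R1:  consume d, opp(b);  x := b, y := g(c) · h(d)
Every leftover argument binds to the variable; the entire application is replaced.
Result:  b

Answer: b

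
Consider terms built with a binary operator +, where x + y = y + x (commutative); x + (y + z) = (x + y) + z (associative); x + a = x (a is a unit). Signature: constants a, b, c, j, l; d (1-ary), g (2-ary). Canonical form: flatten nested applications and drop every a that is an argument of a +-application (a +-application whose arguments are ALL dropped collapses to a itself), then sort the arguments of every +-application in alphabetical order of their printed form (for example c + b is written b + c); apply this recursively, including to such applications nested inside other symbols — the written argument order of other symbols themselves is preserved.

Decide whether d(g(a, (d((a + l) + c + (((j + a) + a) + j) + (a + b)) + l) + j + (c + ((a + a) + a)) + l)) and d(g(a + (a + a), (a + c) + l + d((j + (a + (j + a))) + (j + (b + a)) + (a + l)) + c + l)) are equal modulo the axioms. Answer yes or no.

Answer: no — d(g(a, c + d(b + c + j + j + l) + j + l + l)) vs d(g(a, c + c + d(b + j + j + j + l) + l + l))

Derivation:
Left:  d(g(a, (d((a + l) + c + (((j + a) + a) + j) + (a + b)) + l) + j + (c + ((a + a) + a)) + l))
  Descend into:  (d((a + l) + c + (((j + a) + a) + j) + (a + b)) + l) + j + (c + ((a + a) + a)) + l
  Un-nest:  d((a + l) + c + (((j + a) + a) + j) + (a + b)) + l + j + c + a + a + a + l
  Simplify inside:  d((a + l) + c + (((j + a) + a) + j) + (a + b))  →  d(b + c + j + j + l)
  Units out:  drop a (×3)
  Order the arguments:  c + d(b + c + j + j + l) + j + l + l
  Put back:  d(g(a, c + d(b + c + j + j + l) + j + l + l))
Right:  d(g(a + (a + a), (a + c) + l + d((j + (a + (j + a))) + (j + (b + a)) + (a + l)) + c + l))
  Focus inside:  (a + c) + l + d((j + (a + (j + a))) + (j + (b + a)) + (a + l)) + c + l
  Flatten:  a + c + l + d((j + (a + (j + a))) + (j + (b + a)) + (a + l)) + c + l
  Canonicalize subterm:  d((j + (a + (j + a))) + (j + (b + a)) + (a + l))  →  d(b + j + j + j + l)
  Drop the unit:  drop a
  Order the arguments:  c + c + d(b + j + j + j + l) + l + l
  Rebuild:  d(g(a, c + c + d(b + j + j + j + l) + l + l))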